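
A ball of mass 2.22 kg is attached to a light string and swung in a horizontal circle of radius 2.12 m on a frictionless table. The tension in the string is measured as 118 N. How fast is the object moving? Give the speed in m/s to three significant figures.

10.6 m/s

T = m v²/r ⇒ v = √(T r / m) = √(118 × 2.12 / 2.22) = √112.7 = 10.62 m/s.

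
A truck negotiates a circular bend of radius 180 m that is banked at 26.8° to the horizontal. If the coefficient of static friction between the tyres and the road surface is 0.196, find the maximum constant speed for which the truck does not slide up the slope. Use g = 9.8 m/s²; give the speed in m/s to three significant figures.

37.1 m/s

At the maximum speed, friction acts down the slope at its limiting value f = μN. Radially (horizontal, toward centre): N sinθ + μN cosθ = mv²/r. Vertically: N cosθ − μN sinθ = mg.
Dividing: v² = r g (sinθ + μcosθ)/(cosθ − μsinθ).
sinθ + μcosθ = 0.4509 + 0.196×0.8926 = 0.6258; cosθ − μsinθ = 0.8926 − 0.196×0.4509 = 0.8042.
v² = 180 × 9.8 × 0.6258/0.8042 = 1373 m²/s², so v = 37.05 m/s.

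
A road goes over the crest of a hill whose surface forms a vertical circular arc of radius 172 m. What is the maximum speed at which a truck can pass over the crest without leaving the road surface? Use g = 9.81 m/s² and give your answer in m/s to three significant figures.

41.1 m/s

At the crest the centre of the circle is below the truck, so the net downward (centripetal) force is mg − N = mv²/r.
The truck leaves the road when N → 0, giving v_max = √(g r) = √(9.81 × 172) = 41.08 m/s.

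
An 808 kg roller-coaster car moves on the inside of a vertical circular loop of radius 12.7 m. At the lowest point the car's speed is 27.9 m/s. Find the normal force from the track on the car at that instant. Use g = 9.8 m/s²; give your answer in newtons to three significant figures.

At the lowest point, N points up (toward the centre) and the weight mg points down (away from the centre), so the net inward force is N − mg = mv²/r.
N = m(v²/r + g) = 808 × ((27.9)²/12.7 + 9.8) = 808 × (61.29 + 9.8) = 808 × 71.09 = 57440 N.

57400 N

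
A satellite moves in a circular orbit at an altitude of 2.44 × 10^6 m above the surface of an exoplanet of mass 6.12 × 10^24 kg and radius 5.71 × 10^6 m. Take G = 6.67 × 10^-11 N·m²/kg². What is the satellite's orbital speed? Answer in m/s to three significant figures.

Orbital radius r = R + h = 5.71 × 10^6 + 2.44 × 10^6 = 8.150 × 10^6 m.
Gravity supplies the centripetal force: G M m / r² = m v² / r, so v = √(GM/r).
v = √(6.67 × 10^-11 × 6.12 × 10^24 / 8.150 × 10^6) = √(5.009 × 10^7) = 7077 m/s.

7080 m/s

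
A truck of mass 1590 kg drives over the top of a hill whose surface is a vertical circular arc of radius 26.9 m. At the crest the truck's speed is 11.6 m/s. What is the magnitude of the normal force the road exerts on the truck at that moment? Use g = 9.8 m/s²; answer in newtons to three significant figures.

At the crest the centripetal acceleration points downward (toward the centre of the arc), so mg − N = mv²/r.
N = m(g − v²/r) = 1590 × (9.8 − (11.6)²/26.9) = 1590 × (9.8 − 5.002) = 1590 × 4.798 = 7628 N.

7630 N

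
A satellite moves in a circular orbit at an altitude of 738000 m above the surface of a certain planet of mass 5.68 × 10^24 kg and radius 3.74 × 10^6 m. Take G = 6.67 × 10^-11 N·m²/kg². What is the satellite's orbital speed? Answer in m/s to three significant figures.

9200 m/s

Orbital radius r = R + h = 3.74 × 10^6 + 738000 = 4.478 × 10^6 m.
Gravity supplies the centripetal force: G M m / r² = m v² / r, so v = √(GM/r).
v = √(6.67 × 10^-11 × 5.68 × 10^24 / 4.478 × 10^6) = √(8.460 × 10^7) = 9198 m/s.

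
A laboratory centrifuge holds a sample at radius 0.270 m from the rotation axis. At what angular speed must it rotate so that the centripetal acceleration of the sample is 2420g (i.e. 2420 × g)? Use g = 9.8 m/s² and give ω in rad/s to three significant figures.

Centripetal acceleration a_c = ω²r. Setting ω²r = 2420g:
ω = √(2420g / r) = √(2420 × 9.8 / 0.270) = √87840 = 296.4 rad/s.

296 rad/s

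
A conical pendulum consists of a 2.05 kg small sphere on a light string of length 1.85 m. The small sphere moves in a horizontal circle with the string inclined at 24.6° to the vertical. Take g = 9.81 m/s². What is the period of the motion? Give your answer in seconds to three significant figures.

r = L sinθ = 0.7701 m. From T sinθ = mω²r and T cosθ = mg: tanθ = ω²r/g, so ω² = g tanθ / r = g/(L cosθ).
ω = √(g/(L cosθ)) = √(9.81/(1.85 × 0.9092)) = √5.832 = 2.415 rad/s.
Period = 2π/ω = 2.602 s.

2.60 s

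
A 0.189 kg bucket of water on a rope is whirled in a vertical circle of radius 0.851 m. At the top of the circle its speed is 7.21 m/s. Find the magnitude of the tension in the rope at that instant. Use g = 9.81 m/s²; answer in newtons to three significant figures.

9.69 N

At the top, both T and the weight mg point inward (toward the centre), so T + mg = mv²/r.
T = m(v²/r − g) = 0.189 × ((7.21)²/0.851 − 9.81) = 0.189 × (61.09 − 9.81) = 0.189 × 51.28 = 9.691 N.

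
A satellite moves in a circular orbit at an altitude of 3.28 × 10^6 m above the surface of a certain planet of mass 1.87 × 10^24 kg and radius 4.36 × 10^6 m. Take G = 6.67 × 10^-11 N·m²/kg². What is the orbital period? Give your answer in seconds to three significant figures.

r = R + h = 4.36 × 10^6 + 3.28 × 10^6 = 7.640 × 10^6 m. Gravity provides the centripetal force: G M m / r² = m v² / r ⇒ v = √(GM/r) = 4041 m/s.
T = 2πr/v = 2π × 7.640 × 10^6 / 4041 = 11880 s.

11900 s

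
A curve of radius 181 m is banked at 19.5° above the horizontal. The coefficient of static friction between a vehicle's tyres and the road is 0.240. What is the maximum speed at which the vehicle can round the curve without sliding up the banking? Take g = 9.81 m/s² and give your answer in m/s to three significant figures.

34.0 m/s

At the maximum speed, friction acts down the slope at its limiting value f = μN. Radially (horizontal, toward centre): N sinθ + μN cosθ = mv²/r. Vertically: N cosθ − μN sinθ = mg.
Dividing: v² = r g (sinθ + μcosθ)/(cosθ − μsinθ).
sinθ + μcosθ = 0.3338 + 0.240×0.9426 = 0.5600; cosθ − μsinθ = 0.9426 − 0.240×0.3338 = 0.8625.
v² = 181 × 9.81 × 0.5600/0.8625 = 1153 m²/s², so v = 33.95 m/s.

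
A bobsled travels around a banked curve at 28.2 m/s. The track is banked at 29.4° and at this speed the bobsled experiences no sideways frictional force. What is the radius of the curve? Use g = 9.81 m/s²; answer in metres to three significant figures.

Frictionless banking: tanθ = v²/(rg), so r = v²/(g tanθ).
r = (28.2)²/(9.81 × tan 29.4°) = 795.2/(9.81 × 0.5635) = 795.2/5.528 = 143.9 m.

144 m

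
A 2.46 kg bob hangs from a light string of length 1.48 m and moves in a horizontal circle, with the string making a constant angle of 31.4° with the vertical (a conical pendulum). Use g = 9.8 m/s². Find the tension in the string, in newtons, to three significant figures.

28.2 N

Vertically the bob has no acceleration, so T cosθ = mg.
T = mg/cosθ = 2.46 × 9.8 / cos 31.4° = 24.11/0.8536 = 28.24 N.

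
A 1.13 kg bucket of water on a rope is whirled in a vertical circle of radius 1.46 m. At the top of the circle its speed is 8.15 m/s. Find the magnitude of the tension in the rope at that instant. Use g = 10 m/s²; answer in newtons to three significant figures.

At the top, both T and the weight mg point inward (toward the centre), so T + mg = mv²/r.
T = m(v²/r − g) = 1.13 × ((8.15)²/1.46 − 10.0) = 1.13 × (45.49 − 10.0) = 1.13 × 35.49 = 40.11 N.

40.1 N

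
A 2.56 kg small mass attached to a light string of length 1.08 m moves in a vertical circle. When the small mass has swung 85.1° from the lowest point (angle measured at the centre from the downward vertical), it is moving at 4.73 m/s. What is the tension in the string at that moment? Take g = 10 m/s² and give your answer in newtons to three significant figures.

55.2 N

Take the radial direction toward the centre of the circle as positive. The component of the weight along the string toward the centre is −mg cos φ (φ measured from the bottom), so Newton's second law along the string gives T − mg cos φ = m v²/r.
cos 85.1° = 0.08542, so T = m(v²/r + g cos φ) = 2.56 × ((4.73)²/1.08 + 10.0 × 0.08542) = 2.56 × (20.72 + (0.8542)) = 2.56 × 21.57 = 55.22 N.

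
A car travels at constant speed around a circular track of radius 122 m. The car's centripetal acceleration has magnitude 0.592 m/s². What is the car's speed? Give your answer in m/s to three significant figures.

8.50 m/s

a_c = v²/r ⇒ v = √(a_c · r) = √(0.592 × 122) = √72.22 = 8.498 m/s.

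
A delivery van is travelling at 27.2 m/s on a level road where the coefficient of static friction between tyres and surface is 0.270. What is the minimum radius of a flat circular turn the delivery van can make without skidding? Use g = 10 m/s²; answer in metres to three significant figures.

274 m

At the limit, μ_s m g = m v²/r, so r_min = v²/(μ_s g) = (27.2)²/(0.270 × 10.0) = 739.8/2.700 = 274.0 m.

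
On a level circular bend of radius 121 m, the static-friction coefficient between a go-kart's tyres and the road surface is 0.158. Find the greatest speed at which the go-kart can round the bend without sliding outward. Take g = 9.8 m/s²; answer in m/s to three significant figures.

13.7 m/s

The only inward force on a level bend is static friction, so at the limit f_s = μ_s N = μ_s m g = m v²/r.
Mass cancels: v_max = √(μ_s g r) = √(0.158 × 9.8 × 121) = √187.4 = 13.69 m/s.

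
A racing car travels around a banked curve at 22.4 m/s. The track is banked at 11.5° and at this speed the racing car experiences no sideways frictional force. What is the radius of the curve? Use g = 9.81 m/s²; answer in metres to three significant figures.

251 m

Frictionless banking: tanθ = v²/(rg), so r = v²/(g tanθ).
r = (22.4)²/(9.81 × tan 11.5°) = 501.8/(9.81 × 0.2035) = 501.8/1.996 = 251.4 m.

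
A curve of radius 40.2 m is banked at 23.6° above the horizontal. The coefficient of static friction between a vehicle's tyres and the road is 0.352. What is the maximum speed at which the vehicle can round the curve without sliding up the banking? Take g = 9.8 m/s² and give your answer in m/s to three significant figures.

19.2 m/s

At the maximum speed, friction acts down the slope at its limiting value f = μN. Radially (horizontal, toward centre): N sinθ + μN cosθ = mv²/r. Vertically: N cosθ − μN sinθ = mg.
Dividing: v² = r g (sinθ + μcosθ)/(cosθ − μsinθ).
sinθ + μcosθ = 0.4003 + 0.352×0.9164 = 0.7229; cosθ − μsinθ = 0.9164 − 0.352×0.4003 = 0.7754.
v² = 40.2 × 9.8 × 0.7229/0.7754 = 367.3 m²/s², so v = 19.16 m/s.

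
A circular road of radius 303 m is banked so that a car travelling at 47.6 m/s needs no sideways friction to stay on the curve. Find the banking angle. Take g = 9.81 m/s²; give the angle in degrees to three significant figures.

For a frictionless banked turn: horizontally N sinθ = mv²/r and vertically N cosθ = mg.
Dividing: tanθ = v²/(r g) = (47.6)²/(303 × 9.81) = 2266/2972 = 0.7623.
θ = arctan(0.7623) = 37.32°.

37.3°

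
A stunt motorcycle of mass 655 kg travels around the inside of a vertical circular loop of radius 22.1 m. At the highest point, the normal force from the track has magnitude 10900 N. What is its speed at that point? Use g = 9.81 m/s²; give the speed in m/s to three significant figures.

At the top, N + mg = mv²/r, so v = √(r(N/m + g)) = √(22.1 × (10900/655 + 9.81)) = √(22.1 × 26.45) = √584.6 = 24.18 m/s.

24.2 m/s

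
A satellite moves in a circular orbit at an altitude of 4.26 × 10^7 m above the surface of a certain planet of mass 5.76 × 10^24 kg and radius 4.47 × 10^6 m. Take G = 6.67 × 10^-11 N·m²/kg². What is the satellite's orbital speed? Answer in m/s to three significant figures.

2860 m/s

Orbital radius r = R + h = 4.47 × 10^6 + 4.26 × 10^7 = 4.707 × 10^7 m.
Gravity supplies the centripetal force: G M m / r² = m v² / r, so v = √(GM/r).
v = √(6.67 × 10^-11 × 5.76 × 10^24 / 4.707 × 10^7) = √(8.162 × 10^6) = 2857 m/s.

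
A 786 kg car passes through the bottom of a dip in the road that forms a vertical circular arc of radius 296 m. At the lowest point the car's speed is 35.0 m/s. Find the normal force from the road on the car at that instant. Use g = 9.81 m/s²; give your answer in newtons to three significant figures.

At the lowest point, N points up (toward the centre) and the weight mg points down (away from the centre), so the net inward force is N − mg = mv²/r.
N = m(v²/r + g) = 786 × ((35.0)²/296 + 9.81) = 786 × (4.139 + 9.81) = 786 × 13.95 = 10960 N.

11000 N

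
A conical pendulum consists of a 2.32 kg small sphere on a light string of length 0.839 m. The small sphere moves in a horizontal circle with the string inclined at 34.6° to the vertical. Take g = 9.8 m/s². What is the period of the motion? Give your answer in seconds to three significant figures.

r = L sinθ = 0.4764 m. From T sinθ = mω²r and T cosθ = mg: tanθ = ω²r/g, so ω² = g tanθ / r = g/(L cosθ).
ω = √(g/(L cosθ)) = √(9.8/(0.839 × 0.8231)) = √14.19 = 3.767 rad/s.
Period = 2π/ω = 1.668 s.

1.67 s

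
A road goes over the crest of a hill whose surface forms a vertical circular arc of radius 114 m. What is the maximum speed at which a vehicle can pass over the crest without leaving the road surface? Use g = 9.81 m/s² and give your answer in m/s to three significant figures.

At the crest the centre of the circle is below the vehicle, so the net downward (centripetal) force is mg − N = mv²/r.
The vehicle leaves the road when N → 0, giving v_max = √(g r) = √(9.81 × 114) = 33.44 m/s.

33.4 m/s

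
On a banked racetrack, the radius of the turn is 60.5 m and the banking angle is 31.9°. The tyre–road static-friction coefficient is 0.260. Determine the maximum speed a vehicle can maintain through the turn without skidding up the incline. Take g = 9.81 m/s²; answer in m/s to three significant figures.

At the maximum speed, friction acts down the slope at its limiting value f = μN. Radially (horizontal, toward centre): N sinθ + μN cosθ = mv²/r. Vertically: N cosθ − μN sinθ = mg.
Dividing: v² = r g (sinθ + μcosθ)/(cosθ − μsinθ).
sinθ + μcosθ = 0.5284 + 0.260×0.8490 = 0.7492; cosθ − μsinθ = 0.8490 − 0.260×0.5284 = 0.7116.
v² = 60.5 × 9.81 × 0.7492/0.7116 = 624.9 m²/s², so v = 25.00 m/s.

25.0 m/s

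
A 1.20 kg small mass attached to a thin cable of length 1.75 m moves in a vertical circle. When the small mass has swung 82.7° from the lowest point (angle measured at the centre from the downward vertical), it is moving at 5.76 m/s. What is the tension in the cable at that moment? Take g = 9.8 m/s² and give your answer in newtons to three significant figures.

Take the radial direction toward the centre of the circle as positive. The component of the weight along the string toward the centre is −mg cos φ (φ measured from the bottom), so Newton's second law along the string gives T − mg cos φ = m v²/r.
cos 82.7° = 0.1271, so T = m(v²/r + g cos φ) = 1.20 × ((5.76)²/1.75 + 9.8 × 0.1271) = 1.20 × (18.96 + (1.245)) = 1.20 × 20.20 = 24.24 N.

24.2 N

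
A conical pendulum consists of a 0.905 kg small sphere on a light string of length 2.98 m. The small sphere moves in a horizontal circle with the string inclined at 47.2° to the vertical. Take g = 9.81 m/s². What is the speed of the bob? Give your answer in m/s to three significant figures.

The radius of the circle is r = L sinθ = 2.98 × sin 47.2° = 2.187 m.
Horizontally T sinθ = mv²/r and vertically T cosθ = mg, so tanθ = v²/(rg).
v = √(r g tanθ) = √(2.187 × 9.81 × 1.080) = √23.16 = 4.813 m/s.

4.81 m/s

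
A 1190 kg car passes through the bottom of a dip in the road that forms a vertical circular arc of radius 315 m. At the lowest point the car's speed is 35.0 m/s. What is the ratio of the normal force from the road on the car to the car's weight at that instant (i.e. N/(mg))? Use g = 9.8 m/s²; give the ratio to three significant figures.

1.40

At the bottom, N − mg = mv²/r, so N = m(v²/r + g) and N/(mg) = v²/(rg) + 1 = (35.0)²/(315 × 9.8) + 1 = 0.3968 + 1 = 1.397.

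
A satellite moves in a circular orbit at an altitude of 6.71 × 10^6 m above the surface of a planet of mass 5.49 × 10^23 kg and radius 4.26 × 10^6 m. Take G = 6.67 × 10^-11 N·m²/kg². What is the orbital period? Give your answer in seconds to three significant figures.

r = R + h = 4.26 × 10^6 + 6.71 × 10^6 = 1.097 × 10^7 m. Gravity provides the centripetal force: G M m / r² = m v² / r ⇒ v = √(GM/r) = 1827 m/s.
T = 2πr/v = 2π × 1.097 × 10^7 / 1827 = 37730 s.

37700 s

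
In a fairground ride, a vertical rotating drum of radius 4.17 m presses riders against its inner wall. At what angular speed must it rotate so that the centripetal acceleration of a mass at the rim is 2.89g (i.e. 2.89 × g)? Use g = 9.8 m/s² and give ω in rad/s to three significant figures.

Centripetal acceleration a_c = ω²r. Setting ω²r = 2.89g:
ω = √(2.89g / r) = √(2.89 × 9.8 / 4.17) = √6.792 = 2.606 rad/s.

2.61 rad/s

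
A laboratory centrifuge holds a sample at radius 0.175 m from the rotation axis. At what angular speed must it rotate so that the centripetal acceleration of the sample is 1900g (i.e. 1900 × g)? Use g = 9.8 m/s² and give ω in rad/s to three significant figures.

326 rad/s

Centripetal acceleration a_c = ω²r. Setting ω²r = 1900g:
ω = √(1900g / r) = √(1900 × 9.8 / 0.175) = √106400 = 326.2 rad/s.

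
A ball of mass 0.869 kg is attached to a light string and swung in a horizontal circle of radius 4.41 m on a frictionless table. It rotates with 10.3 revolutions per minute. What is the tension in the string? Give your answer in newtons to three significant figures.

4.46 N

ω = 10.3 rev/min × 2π/60 = 1.079 rad/s, so v = ωr = 1.079 × 4.41 = 4.757 m/s.
The tension is the only horizontal force, so it supplies the full centripetal force: T = m v²/r = 0.869 × (4.757)²/4.41 = 0.869 × 22.63/4.41 = 4.459 N.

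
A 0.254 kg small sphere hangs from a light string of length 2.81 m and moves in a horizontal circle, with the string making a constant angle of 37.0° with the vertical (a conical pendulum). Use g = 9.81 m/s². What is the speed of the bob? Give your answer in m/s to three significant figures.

3.54 m/s

The radius of the circle is r = L sinθ = 2.81 × sin 37.0° = 1.691 m.
Horizontally T sinθ = mv²/r and vertically T cosθ = mg, so tanθ = v²/(rg).
v = √(r g tanθ) = √(1.691 × 9.81 × 0.7536) = √12.50 = 3.536 m/s.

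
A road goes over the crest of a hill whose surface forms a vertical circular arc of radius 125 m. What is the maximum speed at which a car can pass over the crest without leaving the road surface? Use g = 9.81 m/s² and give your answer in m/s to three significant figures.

At the crest the centre of the circle is below the car, so the net downward (centripetal) force is mg − N = mv²/r.
The car leaves the road when N → 0, giving v_max = √(g r) = √(9.81 × 125) = 35.02 m/s.

35.0 m/s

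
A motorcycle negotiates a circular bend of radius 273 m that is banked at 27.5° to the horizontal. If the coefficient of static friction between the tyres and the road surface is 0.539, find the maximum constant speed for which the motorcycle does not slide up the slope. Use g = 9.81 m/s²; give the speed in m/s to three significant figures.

62.8 m/s

At the maximum speed, friction acts down the slope at its limiting value f = μN. Radially (horizontal, toward centre): N sinθ + μN cosθ = mv²/r. Vertically: N cosθ − μN sinθ = mg.
Dividing: v² = r g (sinθ + μcosθ)/(cosθ − μsinθ).
sinθ + μcosθ = 0.4617 + 0.539×0.8870 = 0.9398; cosθ − μsinθ = 0.8870 − 0.539×0.4617 = 0.6381.
v² = 273 × 9.81 × 0.9398/0.6381 = 3944 m²/s², so v = 62.80 m/s.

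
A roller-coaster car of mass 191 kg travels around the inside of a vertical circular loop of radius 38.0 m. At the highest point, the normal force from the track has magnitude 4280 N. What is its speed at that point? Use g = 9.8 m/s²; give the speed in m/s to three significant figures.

35.0 m/s

At the top, N + mg = mv²/r, so v = √(r(N/m + g)) = √(38.0 × (4280/191 + 9.8)) = √(38.0 × 32.21) = √1224 = 34.98 m/s.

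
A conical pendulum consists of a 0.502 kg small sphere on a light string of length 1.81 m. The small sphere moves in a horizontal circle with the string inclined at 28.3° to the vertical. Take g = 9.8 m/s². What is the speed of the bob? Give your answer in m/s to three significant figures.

2.13 m/s

The radius of the circle is r = L sinθ = 1.81 × sin 28.3° = 0.8581 m.
Horizontally T sinθ = mv²/r and vertically T cosθ = mg, so tanθ = v²/(rg).
v = √(r g tanθ) = √(0.8581 × 9.8 × 0.5384) = √4.528 = 2.128 m/s.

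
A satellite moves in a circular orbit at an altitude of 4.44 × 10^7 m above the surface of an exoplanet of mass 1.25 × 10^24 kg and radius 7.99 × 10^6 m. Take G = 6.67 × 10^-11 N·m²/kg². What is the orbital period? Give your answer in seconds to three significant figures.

261000 s

r = R + h = 7.99 × 10^6 + 4.44 × 10^7 = 5.239 × 10^7 m. Gravity provides the centripetal force: G M m / r² = m v² / r ⇒ v = √(GM/r) = 1262 m/s.
T = 2πr/v = 2π × 5.239 × 10^7 / 1262 = 260900 s.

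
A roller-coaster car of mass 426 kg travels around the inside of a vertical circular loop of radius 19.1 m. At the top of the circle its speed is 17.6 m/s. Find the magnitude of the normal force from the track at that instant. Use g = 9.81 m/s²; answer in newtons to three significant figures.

At the top, both N and the weight mg point inward (toward the centre), so N + mg = mv²/r.
N = m(v²/r − g) = 426 × ((17.6)²/19.1 − 9.81) = 426 × (16.22 − 9.81) = 426 × 6.408 = 2730 N.

2730 N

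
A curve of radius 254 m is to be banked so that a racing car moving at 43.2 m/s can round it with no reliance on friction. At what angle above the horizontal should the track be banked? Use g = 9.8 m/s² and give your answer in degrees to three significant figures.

36.9°

With no friction, the horizontal component of the normal force provides the centripetal force: N sinθ = mv²/r, while N cosθ = mg vertically.
Dividing: tanθ = v²/(r g) = (43.2)²/(254 × 9.8) = 1866/2489 = 0.7497.
θ = arctan(0.7497) = 36.86°.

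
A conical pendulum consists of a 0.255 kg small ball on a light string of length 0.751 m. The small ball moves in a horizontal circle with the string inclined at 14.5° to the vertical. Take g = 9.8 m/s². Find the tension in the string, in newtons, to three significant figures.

Vertically the bob has no acceleration, so T cosθ = mg.
T = mg/cosθ = 0.255 × 9.8 / cos 14.5° = 2.499/0.9681 = 2.581 N.

2.58 N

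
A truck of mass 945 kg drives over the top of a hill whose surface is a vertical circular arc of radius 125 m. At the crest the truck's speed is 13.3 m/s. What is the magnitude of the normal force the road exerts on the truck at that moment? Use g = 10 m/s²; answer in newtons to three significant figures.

At the crest the centripetal acceleration points downward (toward the centre of the arc), so mg − N = mv²/r.
N = m(g − v²/r) = 945 × (10.0 − (13.3)²/125) = 945 × (10.0 − 1.415) = 945 × 8.585 = 8113 N.

8110 N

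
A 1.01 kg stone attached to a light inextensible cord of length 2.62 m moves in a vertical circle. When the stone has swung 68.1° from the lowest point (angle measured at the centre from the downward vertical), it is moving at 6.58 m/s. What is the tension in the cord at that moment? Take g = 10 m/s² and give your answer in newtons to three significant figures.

Take the radial direction toward the centre of the circle as positive. The component of the weight along the string toward the centre is −mg cos φ (φ measured from the bottom), so Newton's second law along the string gives T − mg cos φ = m v²/r.
cos 68.1° = 0.3730, so T = m(v²/r + g cos φ) = 1.01 × ((6.58)²/2.62 + 10.0 × 0.3730) = 1.01 × (16.53 + (3.730)) = 1.01 × 20.26 = 20.46 N.

20.5 N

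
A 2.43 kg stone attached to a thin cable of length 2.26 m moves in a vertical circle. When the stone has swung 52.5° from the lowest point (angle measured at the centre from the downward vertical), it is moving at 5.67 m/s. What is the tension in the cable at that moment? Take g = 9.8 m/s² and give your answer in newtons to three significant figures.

49.1 N

Take the radial direction toward the centre of the circle as positive. The component of the weight along the string toward the centre is −mg cos φ (φ measured from the bottom), so Newton's second law along the string gives T − mg cos φ = m v²/r.
cos 52.5° = 0.6088, so T = m(v²/r + g cos φ) = 2.43 × ((5.67)²/2.26 + 9.8 × 0.6088) = 2.43 × (14.23 + (5.966)) = 2.43 × 20.19 = 49.06 N.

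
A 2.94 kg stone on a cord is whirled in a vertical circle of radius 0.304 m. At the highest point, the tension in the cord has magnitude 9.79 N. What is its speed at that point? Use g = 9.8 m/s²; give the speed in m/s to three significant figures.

At the top, T + mg = mv²/r, so v = √(r(T/m + g)) = √(0.304 × (9.79/2.94 + 9.8)) = √(0.304 × 13.13) = √3.991 = 1.998 m/s.

2.00 m/s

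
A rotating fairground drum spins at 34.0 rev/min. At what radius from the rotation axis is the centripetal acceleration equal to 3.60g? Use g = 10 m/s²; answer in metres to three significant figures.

ω = 34.0 rev/min × 2π/60 = 3.560 rad/s.
a_c = ω²r = 3.60g ⇒ r = 3.60 × 10.0 / (3.560)² = 36.00/12.68 = 2.840 m.

2.84 m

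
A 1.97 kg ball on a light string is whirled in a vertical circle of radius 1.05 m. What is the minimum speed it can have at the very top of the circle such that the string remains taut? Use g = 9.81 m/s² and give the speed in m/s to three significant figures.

3.21 m/s

At the top, both weight mg and T point toward the centre: T + mg = mv²/r.
At minimum speed T → 0, so mg = mv_min²/r ⇒ v_min = √(g r) = √(9.81 × 1.05) = 3.209 m/s.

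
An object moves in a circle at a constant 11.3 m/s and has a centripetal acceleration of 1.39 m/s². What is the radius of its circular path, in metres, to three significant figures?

91.9 m

a_c = v²/r ⇒ r = v²/a_c = (11.3)²/1.39 = 127.7/1.39 = 91.86 m.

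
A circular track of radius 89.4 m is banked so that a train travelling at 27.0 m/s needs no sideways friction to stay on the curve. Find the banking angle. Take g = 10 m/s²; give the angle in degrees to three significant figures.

For a frictionless banked turn: horizontally N sinθ = mv²/r and vertically N cosθ = mg.
Dividing: tanθ = v²/(r g) = (27.0)²/(89.4 × 10.0) = 729.0/894.0 = 0.8154.
θ = arctan(0.8154) = 39.20°.

39.2°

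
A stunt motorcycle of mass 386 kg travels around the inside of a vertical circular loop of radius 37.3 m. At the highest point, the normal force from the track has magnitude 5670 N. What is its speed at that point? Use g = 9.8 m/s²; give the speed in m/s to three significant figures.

30.2 m/s

At the top, N + mg = mv²/r, so v = √(r(N/m + g)) = √(37.3 × (5670/386 + 9.8)) = √(37.3 × 24.49) = √913.4 = 30.22 m/s.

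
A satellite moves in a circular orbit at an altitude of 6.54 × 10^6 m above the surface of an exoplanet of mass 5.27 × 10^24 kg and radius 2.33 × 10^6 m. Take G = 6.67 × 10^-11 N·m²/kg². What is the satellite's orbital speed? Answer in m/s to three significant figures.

Orbital radius r = R + h = 2.33 × 10^6 + 6.54 × 10^6 = 8.870 × 10^6 m.
Gravity supplies the centripetal force: G M m / r² = m v² / r, so v = √(GM/r).
v = √(6.67 × 10^-11 × 5.27 × 10^24 / 8.870 × 10^6) = √(3.963 × 10^7) = 6295 m/s.

6300 m/s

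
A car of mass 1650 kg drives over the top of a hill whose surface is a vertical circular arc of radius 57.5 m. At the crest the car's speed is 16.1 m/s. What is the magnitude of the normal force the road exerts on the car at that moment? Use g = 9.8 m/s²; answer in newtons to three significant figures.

8730 N

At the crest the centripetal acceleration points downward (toward the centre of the arc), so mg − N = mv²/r.
N = m(g − v²/r) = 1650 × (9.8 − (16.1)²/57.5) = 1650 × (9.8 − 4.508) = 1650 × 5.292 = 8732 N.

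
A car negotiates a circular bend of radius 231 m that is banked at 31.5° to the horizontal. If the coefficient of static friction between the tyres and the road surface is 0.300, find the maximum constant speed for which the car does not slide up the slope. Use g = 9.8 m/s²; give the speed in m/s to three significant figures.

50.3 m/s

At the maximum speed, friction acts down the slope at its limiting value f = μN. Radially (horizontal, toward centre): N sinθ + μN cosθ = mv²/r. Vertically: N cosθ − μN sinθ = mg.
Dividing: v² = r g (sinθ + μcosθ)/(cosθ − μsinθ).
sinθ + μcosθ = 0.5225 + 0.300×0.8526 = 0.7783; cosθ − μsinθ = 0.8526 − 0.300×0.5225 = 0.6959.
v² = 231 × 9.8 × 0.7783/0.6959 = 2532 m²/s², so v = 50.32 m/s.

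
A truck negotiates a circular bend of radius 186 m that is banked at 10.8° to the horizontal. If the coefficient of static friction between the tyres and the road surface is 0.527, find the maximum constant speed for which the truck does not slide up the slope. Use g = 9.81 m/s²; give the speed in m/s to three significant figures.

At the maximum speed, friction acts down the slope at its limiting value f = μN. Radially (horizontal, toward centre): N sinθ + μN cosθ = mv²/r. Vertically: N cosθ − μN sinθ = mg.
Dividing: v² = r g (sinθ + μcosθ)/(cosθ − μsinθ).
sinθ + μcosθ = 0.1874 + 0.527×0.9823 = 0.7050; cosθ − μsinθ = 0.9823 − 0.527×0.1874 = 0.8835.
v² = 186 × 9.81 × 0.7050/0.8835 = 1456 m²/s², so v = 38.16 m/s.

38.2 m/s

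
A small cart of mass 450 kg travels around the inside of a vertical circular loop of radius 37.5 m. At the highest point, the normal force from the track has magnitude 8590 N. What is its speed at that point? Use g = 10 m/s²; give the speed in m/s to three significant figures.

At the top, N + mg = mv²/r, so v = √(r(N/m + g)) = √(37.5 × (8590/450 + 10.0)) = √(37.5 × 29.09) = √1091 = 33.03 m/s.

33.0 m/s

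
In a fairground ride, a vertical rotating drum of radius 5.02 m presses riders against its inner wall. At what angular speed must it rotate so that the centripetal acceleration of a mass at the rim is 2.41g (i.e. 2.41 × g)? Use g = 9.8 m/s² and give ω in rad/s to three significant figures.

Centripetal acceleration a_c = ω²r. Setting ω²r = 2.41g:
ω = √(2.41g / r) = √(2.41 × 9.8 / 5.02) = √4.705 = 2.169 rad/s.

2.17 rad/s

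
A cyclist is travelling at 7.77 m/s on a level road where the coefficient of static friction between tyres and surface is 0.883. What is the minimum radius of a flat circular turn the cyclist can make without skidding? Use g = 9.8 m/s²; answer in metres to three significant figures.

At the limit, μ_s m g = m v²/r, so r_min = v²/(μ_s g) = (7.77)²/(0.883 × 9.8) = 60.37/8.653 = 6.977 m.

6.98 m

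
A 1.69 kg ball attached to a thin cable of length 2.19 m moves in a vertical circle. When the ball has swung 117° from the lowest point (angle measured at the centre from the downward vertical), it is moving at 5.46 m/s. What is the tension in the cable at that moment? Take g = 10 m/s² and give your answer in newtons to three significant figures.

Take the radial direction toward the centre of the circle as positive. The component of the weight along the string toward the centre is −mg cos φ (φ measured from the bottom), so Newton's second law along the string gives T − mg cos φ = m v²/r.
cos 117° = -0.4540, so T = m(v²/r + g cos φ) = 1.69 × ((5.46)²/2.19 + 10.0 × -0.4540) = 1.69 × (13.61 + (-4.540)) = 1.69 × 9.073 = 15.33 N.

15.3 N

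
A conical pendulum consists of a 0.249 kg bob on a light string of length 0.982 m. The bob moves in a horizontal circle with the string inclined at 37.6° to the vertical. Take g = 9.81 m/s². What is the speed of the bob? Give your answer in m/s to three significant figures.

2.13 m/s

The radius of the circle is r = L sinθ = 0.982 × sin 37.6° = 0.5992 m.
Horizontally T sinθ = mv²/r and vertically T cosθ = mg, so tanθ = v²/(rg).
v = √(r g tanθ) = √(0.5992 × 9.81 × 0.7701) = √4.527 = 2.128 m/s.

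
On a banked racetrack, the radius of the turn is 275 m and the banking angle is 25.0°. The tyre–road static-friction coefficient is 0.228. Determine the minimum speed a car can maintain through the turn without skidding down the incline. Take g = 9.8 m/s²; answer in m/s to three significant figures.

At the minimum speed, friction acts up the slope at its limiting value f = μN. Radially (horizontal, toward centre): N sinθ − μN cosθ = mv²/r. Vertically: N cosθ + μN sinθ = mg.
Dividing: v² = r g (sinθ − μcosθ)/(cosθ + μsinθ).
sinθ − μcosθ = 0.4226 − 0.228×0.9063 = 0.2160; cosθ + μsinθ = 0.9063 + 0.228×0.4226 = 1.003.
v² = 275 × 9.8 × 0.2160/1.003 = 580.5 m²/s², so v = 24.09 m/s.

24.1 m/s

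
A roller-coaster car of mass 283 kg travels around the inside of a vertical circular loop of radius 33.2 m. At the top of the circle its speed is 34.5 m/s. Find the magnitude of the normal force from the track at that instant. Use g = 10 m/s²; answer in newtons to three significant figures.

7320 N

At the top, both N and the weight mg point inward (toward the centre), so N + mg = mv²/r.
N = m(v²/r − g) = 283 × ((34.5)²/33.2 − 10.0) = 283 × (35.85 − 10.0) = 283 × 25.85 = 7316 N.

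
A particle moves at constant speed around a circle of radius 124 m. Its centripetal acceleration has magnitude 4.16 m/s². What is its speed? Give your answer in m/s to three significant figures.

a_c = v²/r ⇒ v = √(a_c · r) = √(4.16 × 124) = √515.8 = 22.71 m/s.

22.7 m/s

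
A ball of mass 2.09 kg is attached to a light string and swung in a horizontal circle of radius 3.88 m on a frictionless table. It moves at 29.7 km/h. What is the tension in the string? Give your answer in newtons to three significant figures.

v = 29.7 km/h = 29.7/3.6 = 8.250 m/s.
The tension is the only horizontal force, so it supplies the full centripetal force: T = m v²/r = 2.09 × (8.250)²/3.88 = 2.09 × 68.06/3.88 = 36.66 N.

36.7 N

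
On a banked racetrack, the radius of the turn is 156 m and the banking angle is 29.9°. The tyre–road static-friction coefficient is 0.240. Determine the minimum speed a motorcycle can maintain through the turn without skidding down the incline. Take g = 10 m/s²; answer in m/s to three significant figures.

21.4 m/s

At the minimum speed, friction acts up the slope at its limiting value f = μN. Radially (horizontal, toward centre): N sinθ − μN cosθ = mv²/r. Vertically: N cosθ + μN sinθ = mg.
Dividing: v² = r g (sinθ − μcosθ)/(cosθ + μsinθ).
sinθ − μcosθ = 0.4985 − 0.240×0.8669 = 0.2904; cosθ + μsinθ = 0.8669 + 0.240×0.4985 = 0.9865.
v² = 156 × 10.0 × 0.2904/0.9865 = 459.3 m²/s², so v = 21.43 m/s.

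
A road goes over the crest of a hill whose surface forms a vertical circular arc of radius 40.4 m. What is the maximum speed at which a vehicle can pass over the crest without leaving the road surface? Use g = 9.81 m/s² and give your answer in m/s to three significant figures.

At the crest the centre of the circle is below the vehicle, so the net downward (centripetal) force is mg − N = mv²/r.
The vehicle leaves the road when N → 0, giving v_max = √(g r) = √(9.81 × 40.4) = 19.91 m/s.

19.9 m/s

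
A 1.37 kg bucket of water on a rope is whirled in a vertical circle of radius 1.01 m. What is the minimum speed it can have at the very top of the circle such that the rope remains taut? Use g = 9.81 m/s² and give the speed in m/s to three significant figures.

At the highest point the centre is directly below, so both the weight and T act inward: T + mg = mv²/r.
At minimum speed T → 0, so mg = mv_min²/r ⇒ v_min = √(g r) = √(9.81 × 1.01) = 3.148 m/s.

3.15 m/s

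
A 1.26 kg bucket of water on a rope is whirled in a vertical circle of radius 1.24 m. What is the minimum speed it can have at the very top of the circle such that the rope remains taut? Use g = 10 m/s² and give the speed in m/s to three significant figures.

3.52 m/s

At the highest point the centre is directly below, so both the weight and T act inward: T + mg = mv²/r.
At minimum speed T → 0, so mg = mv_min²/r ⇒ v_min = √(g r) = √(10.0 × 1.24) = 3.521 m/s.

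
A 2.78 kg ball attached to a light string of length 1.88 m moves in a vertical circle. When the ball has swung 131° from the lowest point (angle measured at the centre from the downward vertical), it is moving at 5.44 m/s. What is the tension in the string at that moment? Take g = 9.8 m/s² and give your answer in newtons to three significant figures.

25.9 N

Take the radial direction toward the centre of the circle as positive. The component of the weight along the string toward the centre is −mg cos φ (φ measured from the bottom), so Newton's second law along the string gives T − mg cos φ = m v²/r.
cos 131° = -0.6561, so T = m(v²/r + g cos φ) = 2.78 × ((5.44)²/1.88 + 9.8 × -0.6561) = 2.78 × (15.74 + (-6.429)) = 2.78 × 9.312 = 25.89 N.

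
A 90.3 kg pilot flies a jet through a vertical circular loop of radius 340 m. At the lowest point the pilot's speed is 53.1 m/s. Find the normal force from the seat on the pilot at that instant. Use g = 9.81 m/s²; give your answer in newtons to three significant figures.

1630 N

At the lowest point, N points up (toward the centre) and the weight mg points down (away from the centre), so the net inward force is N − mg = mv²/r.
N = m(v²/r + g) = 90.3 × ((53.1)²/340 + 9.81) = 90.3 × (8.293 + 9.81) = 90.3 × 18.10 = 1635 N.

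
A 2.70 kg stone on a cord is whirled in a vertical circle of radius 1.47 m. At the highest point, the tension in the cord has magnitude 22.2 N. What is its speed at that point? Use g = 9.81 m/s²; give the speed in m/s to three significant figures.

5.15 m/s

At the top, T + mg = mv²/r, so v = √(r(T/m + g)) = √(1.47 × (22.2/2.70 + 9.81)) = √(1.47 × 18.03) = √26.51 = 5.149 m/s.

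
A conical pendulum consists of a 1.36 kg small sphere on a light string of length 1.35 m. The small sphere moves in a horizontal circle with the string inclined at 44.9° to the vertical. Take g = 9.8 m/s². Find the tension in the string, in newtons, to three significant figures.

18.8 N

Vertically the bob has no acceleration, so T cosθ = mg.
T = mg/cosθ = 1.36 × 9.8 / cos 44.9° = 13.33/0.7083 = 18.82 N.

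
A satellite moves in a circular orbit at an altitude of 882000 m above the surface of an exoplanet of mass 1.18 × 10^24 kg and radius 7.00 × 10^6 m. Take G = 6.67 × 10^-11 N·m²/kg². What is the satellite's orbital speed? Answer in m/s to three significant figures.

Orbital radius r = R + h = 7.00 × 10^6 + 882000 = 7.882 × 10^6 m.
Gravity supplies the centripetal force: G M m / r² = m v² / r, so v = √(GM/r).
v = √(6.67 × 10^-11 × 1.18 × 10^24 / 7.882 × 10^6) = √(9.986 × 10^6) = 3160 m/s.

3160 m/s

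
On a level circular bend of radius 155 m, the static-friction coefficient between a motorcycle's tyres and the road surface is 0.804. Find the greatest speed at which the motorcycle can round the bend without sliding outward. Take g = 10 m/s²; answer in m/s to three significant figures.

35.3 m/s

Friction provides the centripetal force on a flat curve. At maximum speed it is at its limiting value: μ_s m g = m v²/r.
Mass cancels: v_max = √(μ_s g r) = √(0.804 × 10.0 × 155) = √1246 = 35.30 m/s.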